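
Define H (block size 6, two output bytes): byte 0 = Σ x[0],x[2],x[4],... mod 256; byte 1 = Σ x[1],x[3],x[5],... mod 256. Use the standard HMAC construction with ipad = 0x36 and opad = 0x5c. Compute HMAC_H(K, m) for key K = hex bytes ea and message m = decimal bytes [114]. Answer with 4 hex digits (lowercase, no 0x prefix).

28b6

Key hex bytes ea is 1 byte ≤ B = 6; zero-pad to 6 bytes: K' = ea 00 00 00 00 00.
K' ⊕ ipad = dc 36 36 36 36 36.  K' ⊕ opad = b6 5c 5c 5c 5c 5c.
Inner input = (K'⊕ipad) ∥ m = dc 36 36 36 36 36 ∥ 72.
Inner hash: even-index sum = 442 mod 256 = 186; odd-index sum = 162 mod 256 = 162 → ba a2.
Outer input = (K'⊕opad) ∥ inner = b6 5c 5c 5c 5c 5c ∥ ba a2.
Outer hash (tag): even-index sum = 552 mod 256 = 40; odd-index sum = 438 mod 256 = 182 → 28 b6.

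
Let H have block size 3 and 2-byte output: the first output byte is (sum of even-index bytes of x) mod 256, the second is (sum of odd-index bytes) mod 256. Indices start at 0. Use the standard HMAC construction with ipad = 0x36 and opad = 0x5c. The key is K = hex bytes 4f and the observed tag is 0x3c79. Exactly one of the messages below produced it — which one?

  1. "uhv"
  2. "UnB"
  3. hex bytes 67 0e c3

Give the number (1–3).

2

Key hex bytes 4f is 1 byte ≤ B = 3; zero-pad to 3 bytes: K' = 4f 00 00.
K' ⊕ ipad = 79 36 36; K' ⊕ opad = 13 5c 5c.
m1: inner = H(79 36 36 75 68 76) = 17 21; tag = H(13 5c 5c 17 21) = 9073
m2: inner = H(79 36 36 55 6e 42) = 1d cd; tag = H(13 5c 5c 1d cd) = 3c79 ← matches
m3: inner = H(79 36 36 67 0e c3) = bd 60; tag = H(13 5c 5c bd 60) = cf19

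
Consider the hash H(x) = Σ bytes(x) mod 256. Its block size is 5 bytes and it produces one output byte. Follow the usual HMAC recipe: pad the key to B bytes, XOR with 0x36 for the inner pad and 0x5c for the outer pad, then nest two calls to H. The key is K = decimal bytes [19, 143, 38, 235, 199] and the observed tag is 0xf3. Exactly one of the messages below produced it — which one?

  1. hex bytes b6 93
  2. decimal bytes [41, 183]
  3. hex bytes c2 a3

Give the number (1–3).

Key decimal bytes [19, 143, 38, 235, 199] = 13 8f 26 eb c7 is exactly B = 5 bytes: K' = 13 8f 26 eb c7.
K' ⊕ ipad = 25 b9 10 dd f1; K' ⊕ opad = 4f d3 7a b7 9b.
m1: inner = H(25 b9 10 dd f1 b6 93) = 05; tag = H(4f d3 7a b7 9b 05) = f3 ← matches
m2: inner = H(25 b9 10 dd f1 29 b7) = 9c; tag = H(4f d3 7a b7 9b 9c) = 8a
m3: inner = H(25 b9 10 dd f1 c2 a3) = 21; tag = H(4f d3 7a b7 9b 21) = 0f

1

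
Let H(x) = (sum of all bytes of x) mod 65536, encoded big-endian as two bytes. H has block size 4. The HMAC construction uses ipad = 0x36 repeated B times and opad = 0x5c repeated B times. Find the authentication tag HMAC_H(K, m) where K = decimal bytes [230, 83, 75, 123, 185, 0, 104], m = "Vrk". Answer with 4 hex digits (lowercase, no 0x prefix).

027e

Key decimal bytes [230, 83, 75, 123, 185, 0, 104] = e6 53 4b 7b b9 00 68 is 7 bytes > B = 4, so hash it first: H(key) = 03 20, then zero-pad to 4 bytes: K' = 03 20 00 00.
K' ⊕ ipad = 35 16 36 36.  K' ⊕ opad = 5f 7c 5c 5c.
Inner input = (K'⊕ipad) ∥ m = 35 16 36 36 ∥ 56 72 6b.
Inner hash: sum = 53+22+54+54+86+114+107 = 490 → 01 ea.
Outer input = (K'⊕opad) ∥ inner = 5f 7c 5c 5c ∥ 01 ea.
Outer hash (tag): sum = 95+124+92+92+1+234 = 638 → 02 7e.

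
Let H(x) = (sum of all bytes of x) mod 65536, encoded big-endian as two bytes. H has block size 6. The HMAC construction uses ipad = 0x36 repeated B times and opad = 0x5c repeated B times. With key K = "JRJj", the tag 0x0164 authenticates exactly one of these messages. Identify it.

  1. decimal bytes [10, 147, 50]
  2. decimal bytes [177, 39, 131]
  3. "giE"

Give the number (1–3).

Key "JRJj" = 4a 52 4a 6a is 4 bytes ≤ B = 6; zero-pad to 6 bytes: K' = 4a 52 4a 6a 00 00.
K' ⊕ ipad = 7c 64 7c 5c 36 36; K' ⊕ opad = 16 0e 16 36 5c 5c.
m1: inner = H(7c 64 7c 5c 36 36 0a 93 32) = 02 f3; tag = H(16 0e 16 36 5c 5c 02 f3) = 021d
m2: inner = H(7c 64 7c 5c 36 36 b1 27 83) = 03 7f; tag = H(16 0e 16 36 5c 5c 03 7f) = 01aa
m3: inner = H(7c 64 7c 5c 36 36 67 69 45) = 03 39; tag = H(16 0e 16 36 5c 5c 03 39) = 0164 ← matches

3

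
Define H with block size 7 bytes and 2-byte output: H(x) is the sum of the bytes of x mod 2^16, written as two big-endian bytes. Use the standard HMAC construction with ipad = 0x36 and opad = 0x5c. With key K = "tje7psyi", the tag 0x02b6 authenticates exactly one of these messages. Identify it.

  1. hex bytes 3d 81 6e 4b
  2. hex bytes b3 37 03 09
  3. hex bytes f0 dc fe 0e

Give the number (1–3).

Key "tje7psyi" = 74 6a 65 37 70 73 79 69 is 8 bytes > B = 7, so hash it first: H(key) = 03 3f, then zero-pad to 7 bytes: K' = 03 3f 00 00 00 00 00.
K' ⊕ ipad = 35 09 36 36 36 36 36; K' ⊕ opad = 5f 63 5c 5c 5c 5c 5c.
m1: inner = H(35 09 36 36 36 36 36 3d 81 6e 4b) = 02 c3; tag = H(5f 63 5c 5c 5c 5c 5c 02 c3) = 0353
m2: inner = H(35 09 36 36 36 36 36 b3 37 03 09) = 02 42; tag = H(5f 63 5c 5c 5c 5c 5c 02 42) = 02d2
m3: inner = H(35 09 36 36 36 36 36 f0 dc fe 0e) = 04 24; tag = H(5f 63 5c 5c 5c 5c 5c 04 24) = 02b6 ← matches

3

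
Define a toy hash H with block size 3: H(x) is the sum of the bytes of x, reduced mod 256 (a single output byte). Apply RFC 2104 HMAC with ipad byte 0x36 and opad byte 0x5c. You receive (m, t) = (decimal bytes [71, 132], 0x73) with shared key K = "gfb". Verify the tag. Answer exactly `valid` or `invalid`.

Key "gfb" = 67 66 62 is exactly B = 3 bytes: K' = 67 66 62.
K' ⊕ ipad = 51 50 54; K' ⊕ opad = 3b 3a 3e.
Inner hash: sum = 81+80+84+71+132 = 448; mod 256 = 192 → c0.
Outer hash (recomputed tag): sum = 59+58+62+192 = 371; mod 256 = 115 → 73.
Recomputed tag = 73; claimed = 73 → match.

valid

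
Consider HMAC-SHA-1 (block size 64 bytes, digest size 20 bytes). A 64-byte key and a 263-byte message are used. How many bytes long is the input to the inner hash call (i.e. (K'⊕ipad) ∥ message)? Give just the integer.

327

Key is 64 ≤ 64 bytes, zero-padded: |K'| = 64.
Inner input = (K'⊕ipad) ∥ m → 64 + 263 = 327 bytes.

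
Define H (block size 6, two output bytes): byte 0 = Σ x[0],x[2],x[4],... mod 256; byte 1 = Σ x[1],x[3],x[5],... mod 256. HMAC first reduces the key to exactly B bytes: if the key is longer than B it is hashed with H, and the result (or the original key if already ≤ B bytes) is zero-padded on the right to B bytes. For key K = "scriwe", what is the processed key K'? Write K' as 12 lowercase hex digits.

736372697765

Key "scriwe" = 73 63 72 69 77 65 is exactly B = 6 bytes: K' = 73 63 72 69 77 65.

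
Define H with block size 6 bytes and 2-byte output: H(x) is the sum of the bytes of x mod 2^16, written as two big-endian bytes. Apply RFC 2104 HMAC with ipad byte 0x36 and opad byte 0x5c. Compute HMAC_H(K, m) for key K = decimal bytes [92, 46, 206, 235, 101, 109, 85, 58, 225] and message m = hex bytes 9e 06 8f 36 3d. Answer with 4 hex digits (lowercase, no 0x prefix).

0307

Key decimal bytes [92, 46, 206, 235, 101, 109, 85, 58, 225] = 5c 2e ce eb 65 6d 55 3a e1 is 9 bytes > B = 6, so hash it first: H(key) = 04 85, then zero-pad to 6 bytes: K' = 04 85 00 00 00 00.
K' ⊕ ipad = 32 b3 36 36 36 36.  K' ⊕ opad = 58 d9 5c 5c 5c 5c.
Inner input = (K'⊕ipad) ∥ m = 32 b3 36 36 36 36 ∥ 9e 06 8f 36 3d.
Inner hash: sum = 50+179+54+54+54+54+158+6+143+54+61 = 867 → 03 63.
Outer input = (K'⊕opad) ∥ inner = 58 d9 5c 5c 5c 5c ∥ 03 63.
Outer hash (tag): sum = 88+217+92+92+92+92+3+99 = 775 → 03 07.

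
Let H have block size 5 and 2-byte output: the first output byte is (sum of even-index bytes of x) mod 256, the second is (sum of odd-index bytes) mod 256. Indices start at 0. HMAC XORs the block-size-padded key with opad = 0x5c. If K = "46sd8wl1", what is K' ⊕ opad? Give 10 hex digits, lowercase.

Key "46sd8wl1" = 34 36 73 64 38 77 6c 31 is 8 bytes > B = 5, so hash it first: H(key) = 4b 42, then zero-pad to 5 bytes: K' = 4b 42 00 00 00.
XOR each byte with 0x5c: 4b⊕5c=17, 42⊕5c=1e, 00⊕5c=5c, 00⊕5c=5c, 00⊕5c=5c.

171e5c5c5c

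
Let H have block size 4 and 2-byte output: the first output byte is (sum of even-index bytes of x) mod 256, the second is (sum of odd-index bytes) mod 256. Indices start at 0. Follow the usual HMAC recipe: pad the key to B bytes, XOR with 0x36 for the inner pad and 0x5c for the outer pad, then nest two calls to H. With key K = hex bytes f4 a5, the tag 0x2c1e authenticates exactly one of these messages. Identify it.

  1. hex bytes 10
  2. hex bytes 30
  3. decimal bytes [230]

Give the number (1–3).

Key hex bytes f4 a5 is 2 bytes ≤ B = 4; zero-pad to 4 bytes: K' = f4 a5 00 00.
K' ⊕ ipad = c2 93 36 36; K' ⊕ opad = a8 f9 5c 5c.
m1: inner = H(c2 93 36 36 10) = 08 c9; tag = H(a8 f9 5c 5c 08 c9) = 0c1e
m2: inner = H(c2 93 36 36 30) = 28 c9; tag = H(a8 f9 5c 5c 28 c9) = 2c1e ← matches
m3: inner = H(c2 93 36 36 e6) = de c9; tag = H(a8 f9 5c 5c de c9) = e21e

2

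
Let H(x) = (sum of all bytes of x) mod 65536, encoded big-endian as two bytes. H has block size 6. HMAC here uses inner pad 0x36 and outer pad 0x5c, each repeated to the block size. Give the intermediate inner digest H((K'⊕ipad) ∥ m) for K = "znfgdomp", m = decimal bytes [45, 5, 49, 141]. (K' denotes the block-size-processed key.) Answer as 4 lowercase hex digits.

0250

Key "znfgdomp" = 7a 6e 66 67 64 6f 6d 70 is 8 bytes > B = 6, so hash it first: H(key) = 03 65, then zero-pad to 6 bytes: K' = 03 65 00 00 00 00.
K' ⊕ ipad = 35 53 36 36 36 36.
Inner input = 35 53 36 36 36 36 ∥ 2d 05 31 8d.
Inner hash: sum = 53+83+54+54+54+54+45+5+49+141 = 592 → 02 50.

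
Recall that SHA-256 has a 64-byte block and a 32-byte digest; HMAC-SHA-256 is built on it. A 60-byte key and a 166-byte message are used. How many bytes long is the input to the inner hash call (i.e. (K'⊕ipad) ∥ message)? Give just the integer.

Key is 60 ≤ 64 bytes, zero-padded: |K'| = 64.
Inner input = (K'⊕ipad) ∥ m → 64 + 166 = 230 bytes.

230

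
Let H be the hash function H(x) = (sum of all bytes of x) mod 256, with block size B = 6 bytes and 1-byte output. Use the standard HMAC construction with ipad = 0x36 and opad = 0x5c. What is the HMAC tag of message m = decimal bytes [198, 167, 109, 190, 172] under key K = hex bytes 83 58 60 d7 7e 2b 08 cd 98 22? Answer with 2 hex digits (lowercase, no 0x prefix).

b0

Key hex bytes 83 58 60 d7 7e 2b 08 cd 98 22 is 10 bytes > B = 6, so hash it first: H(key) = 4a, then zero-pad to 6 bytes: K' = 4a 00 00 00 00 00.
K' ⊕ ipad = 7c 36 36 36 36 36.  K' ⊕ opad = 16 5c 5c 5c 5c 5c.
Inner input = (K'⊕ipad) ∥ m = 7c 36 36 36 36 36 ∥ c6 a7 6d be ac.
Inner hash: sum = 124+54+54+54+54+54+198+167+109+190+172 = 1230; mod 256 = 206 → ce.
Outer input = (K'⊕opad) ∥ inner = 16 5c 5c 5c 5c 5c ∥ ce.
Outer hash (tag): sum = 22+92+92+92+92+92+206 = 688; mod 256 = 176 → b0.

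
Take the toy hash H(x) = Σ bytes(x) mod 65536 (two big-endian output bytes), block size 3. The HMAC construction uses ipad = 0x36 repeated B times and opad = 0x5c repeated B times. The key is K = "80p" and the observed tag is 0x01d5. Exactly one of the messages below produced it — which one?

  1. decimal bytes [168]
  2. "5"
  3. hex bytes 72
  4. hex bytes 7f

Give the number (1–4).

4

Key "80p" = 38 30 70 is exactly B = 3 bytes: K' = 38 30 70.
K' ⊕ ipad = 0e 06 46; K' ⊕ opad = 64 6c 2c.
m1: inner = H(0e 06 46 a8) = 01 02; tag = H(64 6c 2c 01 02) = 00ff
m2: inner = H(0e 06 46 35) = 00 8f; tag = H(64 6c 2c 00 8f) = 018b
m3: inner = H(0e 06 46 72) = 00 cc; tag = H(64 6c 2c 00 cc) = 01c8
m4: inner = H(0e 06 46 7f) = 00 d9; tag = H(64 6c 2c 00 d9) = 01d5 ← matches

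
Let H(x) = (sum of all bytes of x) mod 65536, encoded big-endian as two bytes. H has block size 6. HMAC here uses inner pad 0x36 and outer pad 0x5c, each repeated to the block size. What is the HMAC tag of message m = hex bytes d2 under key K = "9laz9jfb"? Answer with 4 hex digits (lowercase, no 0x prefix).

0342

Key "9laz9jfb" = 39 6c 61 7a 39 6a 66 62 is 8 bytes > B = 6, so hash it first: H(key) = 02 eb, then zero-pad to 6 bytes: K' = 02 eb 00 00 00 00.
K' ⊕ ipad = 34 dd 36 36 36 36.  K' ⊕ opad = 5e b7 5c 5c 5c 5c.
Inner input = (K'⊕ipad) ∥ m = 34 dd 36 36 36 36 ∥ d2.
Inner hash: sum = 52+221+54+54+54+54+210 = 699 → 02 bb.
Outer input = (K'⊕opad) ∥ inner = 5e b7 5c 5c 5c 5c ∥ 02 bb.
Outer hash (tag): sum = 94+183+92+92+92+92+2+187 = 834 → 03 42.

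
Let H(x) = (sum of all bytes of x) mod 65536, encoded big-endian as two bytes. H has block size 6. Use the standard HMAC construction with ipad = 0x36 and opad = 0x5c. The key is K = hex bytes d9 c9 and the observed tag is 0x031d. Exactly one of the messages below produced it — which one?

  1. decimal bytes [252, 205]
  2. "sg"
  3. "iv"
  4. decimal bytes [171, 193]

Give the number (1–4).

Key hex bytes d9 c9 is 2 bytes ≤ B = 6; zero-pad to 6 bytes: K' = d9 c9 00 00 00 00.
K' ⊕ ipad = ef ff 36 36 36 36; K' ⊕ opad = 85 95 5c 5c 5c 5c.
m1: inner = H(ef ff 36 36 36 36 fc cd) = 04 8f; tag = H(85 95 5c 5c 5c 5c 04 8f) = 031d ← matches
m2: inner = H(ef ff 36 36 36 36 73 67) = 03 a0; tag = H(85 95 5c 5c 5c 5c 03 a0) = 032d
m3: inner = H(ef ff 36 36 36 36 69 76) = 03 a5; tag = H(85 95 5c 5c 5c 5c 03 a5) = 0332
m4: inner = H(ef ff 36 36 36 36 ab c1) = 04 32; tag = H(85 95 5c 5c 5c 5c 04 32) = 02c0

1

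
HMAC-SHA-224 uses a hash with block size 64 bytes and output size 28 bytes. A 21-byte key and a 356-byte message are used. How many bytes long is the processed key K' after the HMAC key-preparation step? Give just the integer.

64

Key is 21 ≤ 64 bytes, zero-padded: |K'| = 64.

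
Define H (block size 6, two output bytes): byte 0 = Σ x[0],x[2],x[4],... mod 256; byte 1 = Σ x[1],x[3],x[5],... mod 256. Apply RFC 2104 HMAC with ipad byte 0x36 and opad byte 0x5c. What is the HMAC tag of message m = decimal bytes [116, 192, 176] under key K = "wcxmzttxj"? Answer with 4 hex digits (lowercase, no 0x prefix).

Key "wcxmzttxj" = 77 63 78 6d 7a 74 74 78 6a is 9 bytes > B = 6, so hash it first: H(key) = 47 bc, then zero-pad to 6 bytes: K' = 47 bc 00 00 00 00.
K' ⊕ ipad = 71 8a 36 36 36 36.  K' ⊕ opad = 1b e0 5c 5c 5c 5c.
Inner input = (K'⊕ipad) ∥ m = 71 8a 36 36 36 36 ∥ 74 c0 b0.
Inner hash: even-index sum = 513 mod 256 = 1; odd-index sum = 438 mod 256 = 182 → 01 b6.
Outer input = (K'⊕opad) ∥ inner = 1b e0 5c 5c 5c 5c ∥ 01 b6.
Outer hash (tag): even-index sum = 212 mod 256 = 212; odd-index sum = 590 mod 256 = 78 → d4 4e.

d44e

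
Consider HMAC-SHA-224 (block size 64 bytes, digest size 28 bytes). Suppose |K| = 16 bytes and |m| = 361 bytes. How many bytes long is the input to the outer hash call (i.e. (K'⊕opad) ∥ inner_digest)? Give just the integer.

Key is 16 ≤ 64 bytes, zero-padded: |K'| = 64.
Outer input = (K'⊕opad) ∥ H(inner) → 64 + 28 = 92 bytes.

92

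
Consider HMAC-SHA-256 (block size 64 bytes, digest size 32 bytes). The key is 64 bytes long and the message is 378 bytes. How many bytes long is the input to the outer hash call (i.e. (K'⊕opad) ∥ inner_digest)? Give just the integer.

96

Key is 64 ≤ 64 bytes, zero-padded: |K'| = 64.
Outer input = (K'⊕opad) ∥ H(inner) → 64 + 32 = 96 bytes.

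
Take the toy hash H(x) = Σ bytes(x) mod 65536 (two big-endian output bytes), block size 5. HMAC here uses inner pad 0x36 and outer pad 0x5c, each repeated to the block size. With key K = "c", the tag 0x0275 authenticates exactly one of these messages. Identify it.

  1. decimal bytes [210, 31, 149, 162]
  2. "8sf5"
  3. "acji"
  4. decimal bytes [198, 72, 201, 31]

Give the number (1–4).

3

Key "c" = 63 is 1 byte ≤ B = 5; zero-pad to 5 bytes: K' = 63 00 00 00 00.
K' ⊕ ipad = 55 36 36 36 36; K' ⊕ opad = 3f 5c 5c 5c 5c.
m1: inner = H(55 36 36 36 36 d2 1f 95 a2) = 03 55; tag = H(3f 5c 5c 5c 5c 03 55) = 0207
m2: inner = H(55 36 36 36 36 38 73 66 35) = 02 73; tag = H(3f 5c 5c 5c 5c 02 73) = 0224
m3: inner = H(55 36 36 36 36 61 63 6a 69) = 02 c4; tag = H(3f 5c 5c 5c 5c 02 c4) = 0275 ← matches
m4: inner = H(55 36 36 36 36 c6 48 c9 1f) = 03 23; tag = H(3f 5c 5c 5c 5c 03 23) = 01d5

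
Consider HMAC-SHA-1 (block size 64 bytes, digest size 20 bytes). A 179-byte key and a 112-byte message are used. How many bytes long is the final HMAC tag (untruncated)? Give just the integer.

The tag is one SHA-1 digest: 20 bytes.

20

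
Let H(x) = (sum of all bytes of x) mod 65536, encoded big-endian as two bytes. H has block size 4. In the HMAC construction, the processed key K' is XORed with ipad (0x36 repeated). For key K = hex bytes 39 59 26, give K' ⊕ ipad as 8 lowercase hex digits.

0f6f1036

Key hex bytes 39 59 26 is 3 bytes ≤ B = 4; zero-pad to 4 bytes: K' = 39 59 26 00.
XOR each byte with 0x36: 39⊕36=0f, 59⊕36=6f, 26⊕36=10, 00⊕36=36.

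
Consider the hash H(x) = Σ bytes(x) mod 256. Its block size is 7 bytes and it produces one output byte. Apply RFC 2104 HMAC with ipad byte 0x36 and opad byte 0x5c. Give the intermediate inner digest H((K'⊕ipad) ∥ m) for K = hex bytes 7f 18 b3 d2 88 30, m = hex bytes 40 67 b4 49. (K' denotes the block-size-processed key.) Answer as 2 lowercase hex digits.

Key hex bytes 7f 18 b3 d2 88 30 is 6 bytes ≤ B = 7; zero-pad to 7 bytes: K' = 7f 18 b3 d2 88 30 00.
K' ⊕ ipad = 49 2e 85 e4 be 06 36.
Inner input = 49 2e 85 e4 be 06 36 ∥ 40 67 b4 49.
Inner hash: sum = 73+46+133+228+190+6+54+64+103+180+73 = 1150; mod 256 = 126 → 7e.

7e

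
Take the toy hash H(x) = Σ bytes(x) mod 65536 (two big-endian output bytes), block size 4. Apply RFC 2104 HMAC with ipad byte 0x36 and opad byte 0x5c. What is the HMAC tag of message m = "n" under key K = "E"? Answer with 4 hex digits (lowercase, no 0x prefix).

01b1

Key "E" = 45 is 1 byte ≤ B = 4; zero-pad to 4 bytes: K' = 45 00 00 00.
K' ⊕ ipad = 73 36 36 36.  K' ⊕ opad = 19 5c 5c 5c.
Inner input = (K'⊕ipad) ∥ m = 73 36 36 36 ∥ 6e.
Inner hash: sum = 115+54+54+54+110 = 387 → 01 83.
Outer input = (K'⊕opad) ∥ inner = 19 5c 5c 5c ∥ 01 83.
Outer hash (tag): sum = 25+92+92+92+1+131 = 433 → 01 b1.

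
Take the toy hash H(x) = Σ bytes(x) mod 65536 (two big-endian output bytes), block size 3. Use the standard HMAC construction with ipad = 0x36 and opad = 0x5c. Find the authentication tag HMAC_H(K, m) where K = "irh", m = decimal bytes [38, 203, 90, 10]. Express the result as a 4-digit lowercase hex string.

Key "irh" = 69 72 68 is exactly B = 3 bytes: K' = 69 72 68.
K' ⊕ ipad = 5f 44 5e.  K' ⊕ opad = 35 2e 34.
Inner input = (K'⊕ipad) ∥ m = 5f 44 5e ∥ 26 cb 5a 0a.
Inner hash: sum = 95+68+94+38+203+90+10 = 598 → 02 56.
Outer input = (K'⊕opad) ∥ inner = 35 2e 34 ∥ 02 56.
Outer hash (tag): sum = 53+46+52+2+86 = 239 → 00 ef.

00ef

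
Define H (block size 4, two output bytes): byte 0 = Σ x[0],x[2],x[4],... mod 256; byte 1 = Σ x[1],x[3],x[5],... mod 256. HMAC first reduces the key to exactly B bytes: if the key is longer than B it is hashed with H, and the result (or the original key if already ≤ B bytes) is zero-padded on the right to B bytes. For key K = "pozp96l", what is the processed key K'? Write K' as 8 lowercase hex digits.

|K| = 7 > B = 4, so first hash the key.
H(K): even-index sum = 399 mod 256 = 143; odd-index sum = 277 mod 256 = 21 → 8f 15.
Zero-pad H(K) = 8f 15 to 4 bytes: K' = 8f 15 00 00.

8f150000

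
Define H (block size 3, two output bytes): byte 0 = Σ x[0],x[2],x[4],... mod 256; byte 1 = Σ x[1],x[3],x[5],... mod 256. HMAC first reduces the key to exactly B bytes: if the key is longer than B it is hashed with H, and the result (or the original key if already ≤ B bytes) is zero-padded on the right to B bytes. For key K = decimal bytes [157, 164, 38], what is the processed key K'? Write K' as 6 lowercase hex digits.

Key decimal bytes [157, 164, 38] = 9d a4 26 is exactly B = 3 bytes: K' = 9d a4 26.

9da426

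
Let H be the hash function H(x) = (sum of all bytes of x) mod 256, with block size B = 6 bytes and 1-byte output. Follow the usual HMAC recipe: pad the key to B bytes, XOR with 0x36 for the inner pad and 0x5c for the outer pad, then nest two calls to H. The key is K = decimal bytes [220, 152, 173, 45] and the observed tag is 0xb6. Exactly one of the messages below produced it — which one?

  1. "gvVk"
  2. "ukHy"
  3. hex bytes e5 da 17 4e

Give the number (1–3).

Key decimal bytes [220, 152, 173, 45] = dc 98 ad 2d is 4 bytes ≤ B = 6; zero-pad to 6 bytes: K' = dc 98 ad 2d 00 00.
K' ⊕ ipad = ea ae 9b 1b 36 36; K' ⊕ opad = 80 c4 f1 71 5c 5c.
m1: inner = H(ea ae 9b 1b 36 36 67 76 56 6b) = 58; tag = H(80 c4 f1 71 5c 5c 58) = b6 ← matches
m2: inner = H(ea ae 9b 1b 36 36 75 6b 48 79) = 5b; tag = H(80 c4 f1 71 5c 5c 5b) = b9
m3: inner = H(ea ae 9b 1b 36 36 e5 da 17 4e) = de; tag = H(80 c4 f1 71 5c 5c de) = 3c

1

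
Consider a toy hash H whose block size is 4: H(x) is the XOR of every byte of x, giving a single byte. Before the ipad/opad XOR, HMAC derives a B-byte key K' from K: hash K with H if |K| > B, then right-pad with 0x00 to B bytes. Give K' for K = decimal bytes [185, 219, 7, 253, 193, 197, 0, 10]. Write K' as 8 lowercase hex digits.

96000000

|K| = 8 > B = 4, so first hash the key.
H(K): XOR b9⊕db⊕07⊕fd⊕c1⊕c5⊕00⊕0a = 96.
Zero-pad H(K) = 96 to 4 bytes: K' = 96 00 00 00.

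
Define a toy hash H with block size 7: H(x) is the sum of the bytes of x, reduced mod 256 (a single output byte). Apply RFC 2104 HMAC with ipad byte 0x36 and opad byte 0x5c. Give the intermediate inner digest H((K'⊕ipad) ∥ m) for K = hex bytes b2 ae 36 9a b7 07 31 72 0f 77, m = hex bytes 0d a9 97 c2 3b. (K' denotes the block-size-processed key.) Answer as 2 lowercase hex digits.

af

Key hex bytes b2 ae 36 9a b7 07 31 72 0f 77 is 10 bytes > B = 7, so hash it first: H(key) = 17, then zero-pad to 7 bytes: K' = 17 00 00 00 00 00 00.
K' ⊕ ipad = 21 36 36 36 36 36 36.
Inner input = 21 36 36 36 36 36 36 ∥ 0d a9 97 c2 3b.
Inner hash: sum = 33+54+54+54+54+54+54+13+169+151+194+59 = 943; mod 256 = 175 → af.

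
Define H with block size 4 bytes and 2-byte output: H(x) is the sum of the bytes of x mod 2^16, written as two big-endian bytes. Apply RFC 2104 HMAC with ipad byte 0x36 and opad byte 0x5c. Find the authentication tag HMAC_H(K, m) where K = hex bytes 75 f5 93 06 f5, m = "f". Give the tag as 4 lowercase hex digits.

Key hex bytes 75 f5 93 06 f5 is 5 bytes > B = 4, so hash it first: H(key) = 02 f8, then zero-pad to 4 bytes: K' = 02 f8 00 00.
K' ⊕ ipad = 34 ce 36 36.  K' ⊕ opad = 5e a4 5c 5c.
Inner input = (K'⊕ipad) ∥ m = 34 ce 36 36 ∥ 66.
Inner hash: sum = 52+206+54+54+102 = 468 → 01 d4.
Outer input = (K'⊕opad) ∥ inner = 5e a4 5c 5c ∥ 01 d4.
Outer hash (tag): sum = 94+164+92+92+1+212 = 655 → 02 8f.

028f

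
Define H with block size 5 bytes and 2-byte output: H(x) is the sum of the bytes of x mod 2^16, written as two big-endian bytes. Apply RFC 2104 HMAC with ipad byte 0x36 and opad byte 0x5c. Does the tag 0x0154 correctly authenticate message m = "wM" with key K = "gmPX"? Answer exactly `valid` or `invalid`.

valid

Key "gmPX" = 67 6d 50 58 is 4 bytes ≤ B = 5; zero-pad to 5 bytes: K' = 67 6d 50 58 00.
K' ⊕ ipad = 51 5b 66 6e 36; K' ⊕ opad = 3b 31 0c 04 5c.
Inner hash: sum = 81+91+102+110+54+119+77 = 634 → 02 7a.
Outer hash (recomputed tag): sum = 59+49+12+4+92+2+122 = 340 → 01 54.
Recomputed tag = 0154; claimed = 0154 → match.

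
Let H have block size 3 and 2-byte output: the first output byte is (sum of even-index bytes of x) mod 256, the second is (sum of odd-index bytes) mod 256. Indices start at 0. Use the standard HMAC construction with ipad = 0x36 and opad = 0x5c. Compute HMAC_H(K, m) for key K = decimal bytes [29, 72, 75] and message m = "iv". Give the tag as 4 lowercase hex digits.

Key decimal bytes [29, 72, 75] = 1d 48 4b is exactly B = 3 bytes: K' = 1d 48 4b.
K' ⊕ ipad = 2b 7e 7d.  K' ⊕ opad = 41 14 17.
Inner input = (K'⊕ipad) ∥ m = 2b 7e 7d ∥ 69 76.
Inner hash: even-index sum = 286 mod 256 = 30; odd-index sum = 231 mod 256 = 231 → 1e e7.
Outer input = (K'⊕opad) ∥ inner = 41 14 17 ∥ 1e e7.
Outer hash (tag): even-index sum = 319 mod 256 = 63; odd-index sum = 50 mod 256 = 50 → 3f 32.

3f32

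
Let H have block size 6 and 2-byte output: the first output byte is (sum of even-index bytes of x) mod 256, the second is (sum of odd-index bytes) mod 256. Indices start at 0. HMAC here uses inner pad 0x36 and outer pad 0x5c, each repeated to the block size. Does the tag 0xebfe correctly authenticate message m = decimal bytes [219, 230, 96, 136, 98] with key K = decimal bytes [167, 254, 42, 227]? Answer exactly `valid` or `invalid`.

invalid

Key decimal bytes [167, 254, 42, 227] = a7 fe 2a e3 is 4 bytes ≤ B = 6; zero-pad to 6 bytes: K' = a7 fe 2a e3 00 00.
K' ⊕ ipad = 91 c8 1c d5 36 36; K' ⊕ opad = fb a2 76 bf 5c 5c.
Inner hash: even-index sum = 640 mod 256 = 128; odd-index sum = 833 mod 256 = 65 → 80 41.
Outer hash (recomputed tag): even-index sum = 589 mod 256 = 77; odd-index sum = 510 mod 256 = 254 → 4d fe.
Recomputed tag = 4dfe; claimed = ebfe → mismatch.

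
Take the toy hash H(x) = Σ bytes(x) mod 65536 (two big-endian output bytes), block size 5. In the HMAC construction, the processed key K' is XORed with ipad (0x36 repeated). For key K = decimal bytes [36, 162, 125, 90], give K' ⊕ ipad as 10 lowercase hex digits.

Key decimal bytes [36, 162, 125, 90] = 24 a2 7d 5a is 4 bytes ≤ B = 5; zero-pad to 5 bytes: K' = 24 a2 7d 5a 00.
XOR each byte with 0x36: 24⊕36=12, a2⊕36=94, 7d⊕36=4b, 5a⊕36=6c, 00⊕36=36.

12944b6c36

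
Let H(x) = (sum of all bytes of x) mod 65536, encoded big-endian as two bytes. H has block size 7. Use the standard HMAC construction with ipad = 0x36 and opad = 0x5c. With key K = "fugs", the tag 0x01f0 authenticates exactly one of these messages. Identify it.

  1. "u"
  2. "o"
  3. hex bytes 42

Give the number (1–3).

Key "fugs" = 66 75 67 73 is 4 bytes ≤ B = 7; zero-pad to 7 bytes: K' = 66 75 67 73 00 00 00.
K' ⊕ ipad = 50 43 51 45 36 36 36; K' ⊕ opad = 3a 29 3b 2f 5c 5c 5c.
m1: inner = H(50 43 51 45 36 36 36 75) = 02 40; tag = H(3a 29 3b 2f 5c 5c 5c 02 40) = 0223
m2: inner = H(50 43 51 45 36 36 36 6f) = 02 3a; tag = H(3a 29 3b 2f 5c 5c 5c 02 3a) = 021d
m3: inner = H(50 43 51 45 36 36 36 42) = 02 0d; tag = H(3a 29 3b 2f 5c 5c 5c 02 0d) = 01f0 ← matches

3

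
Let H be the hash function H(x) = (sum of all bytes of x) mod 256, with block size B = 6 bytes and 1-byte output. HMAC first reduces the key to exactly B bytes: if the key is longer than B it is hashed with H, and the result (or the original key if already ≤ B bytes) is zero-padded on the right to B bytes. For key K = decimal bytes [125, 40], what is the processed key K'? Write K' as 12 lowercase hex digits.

7d2800000000

Key decimal bytes [125, 40] = 7d 28 is 2 bytes ≤ B = 6; zero-pad to 6 bytes: K' = 7d 28 00 00 00 00.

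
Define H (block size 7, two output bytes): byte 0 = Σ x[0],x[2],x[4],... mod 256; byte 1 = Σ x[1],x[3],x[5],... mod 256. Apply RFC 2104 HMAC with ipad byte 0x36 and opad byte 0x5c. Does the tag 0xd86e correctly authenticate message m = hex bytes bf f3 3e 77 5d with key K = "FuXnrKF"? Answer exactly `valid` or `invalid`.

valid

Key "FuXnrKF" = 46 75 58 6e 72 4b 46 is exactly B = 7 bytes: K' = 46 75 58 6e 72 4b 46.
K' ⊕ ipad = 70 43 6e 58 44 7d 70; K' ⊕ opad = 1a 29 04 32 2e 17 1a.
Inner hash: even-index sum = 764 mod 256 = 252; odd-index sum = 626 mod 256 = 114 → fc 72.
Outer hash (recomputed tag): even-index sum = 216 mod 256 = 216; odd-index sum = 366 mod 256 = 110 → d8 6e.
Recomputed tag = d86e; claimed = d86e → match.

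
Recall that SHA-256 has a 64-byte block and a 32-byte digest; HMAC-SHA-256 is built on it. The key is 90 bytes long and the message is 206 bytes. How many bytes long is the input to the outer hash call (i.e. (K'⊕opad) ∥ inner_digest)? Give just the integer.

Key is 90 > 64 bytes, so it is hashed to 32 bytes then zero-padded to 64: |K'| = 64.
Outer input = (K'⊕opad) ∥ H(inner) → 64 + 32 = 96 bytes.

96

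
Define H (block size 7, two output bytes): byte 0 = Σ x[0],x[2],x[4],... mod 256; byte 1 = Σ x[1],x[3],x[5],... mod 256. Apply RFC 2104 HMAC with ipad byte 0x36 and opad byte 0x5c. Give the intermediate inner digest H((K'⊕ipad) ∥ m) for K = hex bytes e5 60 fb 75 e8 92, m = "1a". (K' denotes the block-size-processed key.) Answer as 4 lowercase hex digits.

Key hex bytes e5 60 fb 75 e8 92 is 6 bytes ≤ B = 7; zero-pad to 7 bytes: K' = e5 60 fb 75 e8 92 00.
K' ⊕ ipad = d3 56 cd 43 de a4 36.
Inner input = d3 56 cd 43 de a4 36 ∥ 31 61.
Inner hash: even-index sum = 789 mod 256 = 21; odd-index sum = 366 mod 256 = 110 → 15 6e.

156e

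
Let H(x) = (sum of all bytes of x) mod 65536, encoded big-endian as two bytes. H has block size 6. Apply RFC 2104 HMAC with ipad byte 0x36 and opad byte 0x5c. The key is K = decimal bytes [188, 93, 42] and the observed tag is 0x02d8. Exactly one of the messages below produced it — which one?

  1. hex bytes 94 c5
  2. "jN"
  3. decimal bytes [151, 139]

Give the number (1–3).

Key decimal bytes [188, 93, 42] = bc 5d 2a is 3 bytes ≤ B = 6; zero-pad to 6 bytes: K' = bc 5d 2a 00 00 00.
K' ⊕ ipad = 8a 6b 1c 36 36 36; K' ⊕ opad = e0 01 76 5c 5c 5c.
m1: inner = H(8a 6b 1c 36 36 36 94 c5) = 03 0c; tag = H(e0 01 76 5c 5c 5c 03 0c) = 027a
m2: inner = H(8a 6b 1c 36 36 36 6a 4e) = 02 6b; tag = H(e0 01 76 5c 5c 5c 02 6b) = 02d8 ← matches
m3: inner = H(8a 6b 1c 36 36 36 97 8b) = 02 d5; tag = H(e0 01 76 5c 5c 5c 02 d5) = 0342

2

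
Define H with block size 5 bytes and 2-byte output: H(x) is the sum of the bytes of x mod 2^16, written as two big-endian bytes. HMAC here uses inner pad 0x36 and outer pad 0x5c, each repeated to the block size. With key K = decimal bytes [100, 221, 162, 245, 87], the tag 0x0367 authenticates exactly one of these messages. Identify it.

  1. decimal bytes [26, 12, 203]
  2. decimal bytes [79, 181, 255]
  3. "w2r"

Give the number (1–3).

2

Key decimal bytes [100, 221, 162, 245, 87] = 64 dd a2 f5 57 is exactly B = 5 bytes: K' = 64 dd a2 f5 57.
K' ⊕ ipad = 52 eb 94 c3 61; K' ⊕ opad = 38 81 fe a9 0b.
m1: inner = H(52 eb 94 c3 61 1a 0c cb) = 03 e6; tag = H(38 81 fe a9 0b 03 e6) = 0354
m2: inner = H(52 eb 94 c3 61 4f b5 ff) = 04 f8; tag = H(38 81 fe a9 0b 04 f8) = 0367 ← matches
m3: inner = H(52 eb 94 c3 61 77 32 72) = 04 10; tag = H(38 81 fe a9 0b 04 10) = 027f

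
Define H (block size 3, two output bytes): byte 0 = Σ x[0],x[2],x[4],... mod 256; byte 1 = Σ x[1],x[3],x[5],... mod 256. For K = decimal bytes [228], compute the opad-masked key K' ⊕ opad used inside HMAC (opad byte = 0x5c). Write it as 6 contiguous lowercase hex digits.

Key decimal bytes [228] = e4 is 1 byte ≤ B = 3; zero-pad to 3 bytes: K' = e4 00 00.
XOR each byte with 0x5c: e4⊕5c=b8, 00⊕5c=5c, 00⊕5c=5c.

b85c5c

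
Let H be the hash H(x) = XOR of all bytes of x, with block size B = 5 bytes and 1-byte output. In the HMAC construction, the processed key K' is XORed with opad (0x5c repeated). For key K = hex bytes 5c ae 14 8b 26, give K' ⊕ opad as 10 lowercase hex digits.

Key hex bytes 5c ae 14 8b 26 is exactly B = 5 bytes: K' = 5c ae 14 8b 26.
XOR each byte with 0x5c: 5c⊕5c=00, ae⊕5c=f2, 14⊕5c=48, 8b⊕5c=d7, 26⊕5c=7a.

00f248d77a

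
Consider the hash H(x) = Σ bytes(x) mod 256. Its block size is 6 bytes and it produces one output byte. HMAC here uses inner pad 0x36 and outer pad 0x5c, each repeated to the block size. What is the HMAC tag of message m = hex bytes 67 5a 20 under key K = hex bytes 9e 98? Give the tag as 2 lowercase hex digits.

Key hex bytes 9e 98 is 2 bytes ≤ B = 6; zero-pad to 6 bytes: K' = 9e 98 00 00 00 00.
K' ⊕ ipad = a8 ae 36 36 36 36.  K' ⊕ opad = c2 c4 5c 5c 5c 5c.
Inner input = (K'⊕ipad) ∥ m = a8 ae 36 36 36 36 ∥ 67 5a 20.
Inner hash: sum = 168+174+54+54+54+54+103+90+32 = 783; mod 256 = 15 → 0f.
Outer input = (K'⊕opad) ∥ inner = c2 c4 5c 5c 5c 5c ∥ 0f.
Outer hash (tag): sum = 194+196+92+92+92+92+15 = 773; mod 256 = 5 → 05.

05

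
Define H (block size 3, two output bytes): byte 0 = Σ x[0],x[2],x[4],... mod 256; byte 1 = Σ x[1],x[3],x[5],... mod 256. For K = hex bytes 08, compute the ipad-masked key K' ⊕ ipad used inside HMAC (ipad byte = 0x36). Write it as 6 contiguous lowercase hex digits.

Key hex bytes 08 is 1 byte ≤ B = 3; zero-pad to 3 bytes: K' = 08 00 00.
XOR each byte with 0x36: 08⊕36=3e, 00⊕36=36, 00⊕36=36.

3e3636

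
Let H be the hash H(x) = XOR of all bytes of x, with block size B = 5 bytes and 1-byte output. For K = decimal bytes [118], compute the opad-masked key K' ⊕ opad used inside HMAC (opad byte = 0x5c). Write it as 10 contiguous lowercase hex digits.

Key decimal bytes [118] = 76 is 1 byte ≤ B = 5; zero-pad to 5 bytes: K' = 76 00 00 00 00.
XOR each byte with 0x5c: 76⊕5c=2a, 00⊕5c=5c, 00⊕5c=5c, 00⊕5c=5c, 00⊕5c=5c.

2a5c5c5c5c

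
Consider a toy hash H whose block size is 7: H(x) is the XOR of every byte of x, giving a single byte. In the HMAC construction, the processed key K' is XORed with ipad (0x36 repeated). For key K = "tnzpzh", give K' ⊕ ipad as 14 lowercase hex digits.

42584c464c5e36

Key "tnzpzh" = 74 6e 7a 70 7a 68 is 6 bytes ≤ B = 7; zero-pad to 7 bytes: K' = 74 6e 7a 70 7a 68 00.
XOR each byte with 0x36: 74⊕36=42, 6e⊕36=58, 7a⊕36=4c, 70⊕36=46, 7a⊕36=4c, 68⊕36=5e, 00⊕36=36.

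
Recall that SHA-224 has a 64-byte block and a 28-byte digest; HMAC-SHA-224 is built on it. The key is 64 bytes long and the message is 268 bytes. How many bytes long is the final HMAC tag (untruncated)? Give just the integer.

The tag is one SHA-224 digest: 28 bytes.

28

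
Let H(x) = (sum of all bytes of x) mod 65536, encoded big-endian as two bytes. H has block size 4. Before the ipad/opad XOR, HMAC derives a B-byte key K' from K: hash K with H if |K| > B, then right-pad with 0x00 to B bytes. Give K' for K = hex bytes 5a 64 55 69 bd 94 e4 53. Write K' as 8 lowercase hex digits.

|K| = 8 > B = 4, so first hash the key.
H(K): sum = 90+100+85+105+189+148+228+83 = 1028 → 04 04.
Zero-pad H(K) = 04 04 to 4 bytes: K' = 04 04 00 00.

04040000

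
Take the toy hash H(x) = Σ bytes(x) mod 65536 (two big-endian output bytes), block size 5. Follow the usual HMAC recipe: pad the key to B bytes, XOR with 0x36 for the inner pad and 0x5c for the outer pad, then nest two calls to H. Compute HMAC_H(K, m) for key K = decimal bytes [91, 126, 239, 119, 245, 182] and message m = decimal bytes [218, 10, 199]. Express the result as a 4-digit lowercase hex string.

028a

Key decimal bytes [91, 126, 239, 119, 245, 182] = 5b 7e ef 77 f5 b6 is 6 bytes > B = 5, so hash it first: H(key) = 03 ea, then zero-pad to 5 bytes: K' = 03 ea 00 00 00.
K' ⊕ ipad = 35 dc 36 36 36.  K' ⊕ opad = 5f b6 5c 5c 5c.
Inner input = (K'⊕ipad) ∥ m = 35 dc 36 36 36 ∥ da 0a c7.
Inner hash: sum = 53+220+54+54+54+218+10+199 = 862 → 03 5e.
Outer input = (K'⊕opad) ∥ inner = 5f b6 5c 5c 5c ∥ 03 5e.
Outer hash (tag): sum = 95+182+92+92+92+3+94 = 650 → 02 8a.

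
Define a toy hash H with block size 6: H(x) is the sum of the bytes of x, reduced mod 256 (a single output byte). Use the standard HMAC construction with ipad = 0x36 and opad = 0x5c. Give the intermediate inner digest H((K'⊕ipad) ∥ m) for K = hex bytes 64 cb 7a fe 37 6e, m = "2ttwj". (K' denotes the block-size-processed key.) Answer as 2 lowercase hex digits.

b7

Key hex bytes 64 cb 7a fe 37 6e is exactly B = 6 bytes: K' = 64 cb 7a fe 37 6e.
K' ⊕ ipad = 52 fd 4c c8 01 58.
Inner input = 52 fd 4c c8 01 58 ∥ 32 74 74 77 6a.
Inner hash: sum = 82+253+76+200+1+88+50+116+116+119+106 = 1207; mod 256 = 183 → b7.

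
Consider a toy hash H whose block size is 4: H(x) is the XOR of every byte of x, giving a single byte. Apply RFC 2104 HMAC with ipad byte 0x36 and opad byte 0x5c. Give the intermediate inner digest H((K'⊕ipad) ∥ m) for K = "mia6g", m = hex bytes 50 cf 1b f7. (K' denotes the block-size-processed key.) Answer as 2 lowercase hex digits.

47

Key "mia6g" = 6d 69 61 36 67 is 5 bytes > B = 4, so hash it first: H(key) = 34, then zero-pad to 4 bytes: K' = 34 00 00 00.
K' ⊕ ipad = 02 36 36 36.
Inner input = 02 36 36 36 ∥ 50 cf 1b f7.
Inner hash: XOR 02⊕36⊕36⊕36⊕50⊕cf⊕1b⊕f7 = 47.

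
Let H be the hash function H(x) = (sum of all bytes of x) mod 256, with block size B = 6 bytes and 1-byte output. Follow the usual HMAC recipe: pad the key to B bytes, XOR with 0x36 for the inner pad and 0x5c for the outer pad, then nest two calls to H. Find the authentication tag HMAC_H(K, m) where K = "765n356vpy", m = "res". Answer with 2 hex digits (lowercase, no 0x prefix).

Key "765n356vpy" = 37 36 35 6e 33 35 36 76 70 79 is 10 bytes > B = 6, so hash it first: H(key) = 0d, then zero-pad to 6 bytes: K' = 0d 00 00 00 00 00.
K' ⊕ ipad = 3b 36 36 36 36 36.  K' ⊕ opad = 51 5c 5c 5c 5c 5c.
Inner input = (K'⊕ipad) ∥ m = 3b 36 36 36 36 36 ∥ 72 65 73.
Inner hash: sum = 59+54+54+54+54+54+114+101+115 = 659; mod 256 = 147 → 93.
Outer input = (K'⊕opad) ∥ inner = 51 5c 5c 5c 5c 5c ∥ 93.
Outer hash (tag): sum = 81+92+92+92+92+92+147 = 688; mod 256 = 176 → b0.

b0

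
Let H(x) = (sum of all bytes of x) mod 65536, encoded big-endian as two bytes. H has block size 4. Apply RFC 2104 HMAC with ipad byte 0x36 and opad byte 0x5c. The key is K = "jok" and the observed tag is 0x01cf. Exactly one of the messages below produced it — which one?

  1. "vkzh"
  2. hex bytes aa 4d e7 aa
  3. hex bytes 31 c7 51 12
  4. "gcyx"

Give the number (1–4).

2

Key "jok" = 6a 6f 6b is 3 bytes ≤ B = 4; zero-pad to 4 bytes: K' = 6a 6f 6b 00.
K' ⊕ ipad = 5c 59 5d 36; K' ⊕ opad = 36 33 37 5c.
m1: inner = H(5c 59 5d 36 76 6b 7a 68) = 03 0b; tag = H(36 33 37 5c 03 0b) = 010a
m2: inner = H(5c 59 5d 36 aa 4d e7 aa) = 03 d0; tag = H(36 33 37 5c 03 d0) = 01cf ← matches
m3: inner = H(5c 59 5d 36 31 c7 51 12) = 02 a3; tag = H(36 33 37 5c 02 a3) = 01a1
m4: inner = H(5c 59 5d 36 67 63 79 78) = 03 03; tag = H(36 33 37 5c 03 03) = 0102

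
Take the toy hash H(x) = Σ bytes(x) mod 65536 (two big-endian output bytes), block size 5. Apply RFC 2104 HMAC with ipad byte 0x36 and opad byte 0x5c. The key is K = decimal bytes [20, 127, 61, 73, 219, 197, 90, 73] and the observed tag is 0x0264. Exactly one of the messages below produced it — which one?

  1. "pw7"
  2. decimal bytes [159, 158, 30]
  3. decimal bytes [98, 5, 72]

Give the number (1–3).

Key decimal bytes [20, 127, 61, 73, 219, 197, 90, 73] = 14 7f 3d 49 db c5 5a 49 is 8 bytes > B = 5, so hash it first: H(key) = 03 5c, then zero-pad to 5 bytes: K' = 03 5c 00 00 00.
K' ⊕ ipad = 35 6a 36 36 36; K' ⊕ opad = 5f 00 5c 5c 5c.
m1: inner = H(35 6a 36 36 36 70 77 37) = 02 5f; tag = H(5f 00 5c 5c 5c 02 5f) = 01d4
m2: inner = H(35 6a 36 36 36 9f 9e 1e) = 02 9c; tag = H(5f 00 5c 5c 5c 02 9c) = 0211
m3: inner = H(35 6a 36 36 36 62 05 48) = 01 f0; tag = H(5f 00 5c 5c 5c 01 f0) = 0264 ← matches

3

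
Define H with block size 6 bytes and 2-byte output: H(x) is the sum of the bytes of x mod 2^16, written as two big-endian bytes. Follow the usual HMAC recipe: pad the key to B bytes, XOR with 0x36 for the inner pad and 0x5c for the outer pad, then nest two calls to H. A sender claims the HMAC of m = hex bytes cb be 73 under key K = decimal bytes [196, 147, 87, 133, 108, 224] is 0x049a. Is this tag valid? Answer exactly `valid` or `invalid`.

Key decimal bytes [196, 147, 87, 133, 108, 224] = c4 93 57 85 6c e0 is exactly B = 6 bytes: K' = c4 93 57 85 6c e0.
K' ⊕ ipad = f2 a5 61 b3 5a d6; K' ⊕ opad = 98 cf 0b d9 30 bc.
Inner hash: sum = 242+165+97+179+90+214+203+190+115 = 1495 → 05 d7.
Outer hash (recomputed tag): sum = 152+207+11+217+48+188+5+215 = 1043 → 04 13.
Recomputed tag = 0413; claimed = 049a → mismatch.

invalid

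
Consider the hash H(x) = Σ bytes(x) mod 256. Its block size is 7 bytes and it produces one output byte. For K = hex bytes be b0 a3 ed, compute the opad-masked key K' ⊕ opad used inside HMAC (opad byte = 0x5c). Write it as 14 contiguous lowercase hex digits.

Key hex bytes be b0 a3 ed is 4 bytes ≤ B = 7; zero-pad to 7 bytes: K' = be b0 a3 ed 00 00 00.
XOR each byte with 0x5c: be⊕5c=e2, b0⊕5c=ec, a3⊕5c=ff, ed⊕5c=b1, 00⊕5c=5c, 00⊕5c=5c, 00⊕5c=5c.

e2ecffb15c5c5c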